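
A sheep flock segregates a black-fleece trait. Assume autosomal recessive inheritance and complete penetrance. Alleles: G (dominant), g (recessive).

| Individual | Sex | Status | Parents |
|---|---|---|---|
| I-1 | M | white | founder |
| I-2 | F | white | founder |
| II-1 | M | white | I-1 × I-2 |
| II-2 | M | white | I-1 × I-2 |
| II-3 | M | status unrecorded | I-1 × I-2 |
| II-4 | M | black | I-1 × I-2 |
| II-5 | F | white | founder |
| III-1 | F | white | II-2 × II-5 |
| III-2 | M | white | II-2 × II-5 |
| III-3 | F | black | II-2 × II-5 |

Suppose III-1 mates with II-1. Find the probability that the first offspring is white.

8/9

II-2 is white so carries G and passed g to III-3 (gg), so II-2 is Gg.
II-5 is white so carries G and passed g to III-3 (gg), so II-5 is Gg.
III-1 is a white offspring of II-2 (Gg) × II-5 (Gg), whose cross gives 1/4 GG : 1/2 Gg : 1/4 gg; conditioning on being white, III-1 is GG with probability 1/3, Gg with probability 2/3.
I-1 is white so carries G and passed g to II-4 (gg), so I-1 is Gg.
I-2 is white so carries G and passed g to II-4 (gg), so I-2 is Gg.
II-1 is a white offspring of I-1 (Gg) × I-2 (Gg), whose cross gives 1/4 GG : 1/2 Gg : 1/4 gg; conditioning on being white, II-1 is GG with probability 1/3, Gg with probability 2/3.
Summing over parental genotype combinations, P(offspring is white) = 1/9·1 + 2/9·1 + 2/9·1 + 4/9·3/4 = 8/9.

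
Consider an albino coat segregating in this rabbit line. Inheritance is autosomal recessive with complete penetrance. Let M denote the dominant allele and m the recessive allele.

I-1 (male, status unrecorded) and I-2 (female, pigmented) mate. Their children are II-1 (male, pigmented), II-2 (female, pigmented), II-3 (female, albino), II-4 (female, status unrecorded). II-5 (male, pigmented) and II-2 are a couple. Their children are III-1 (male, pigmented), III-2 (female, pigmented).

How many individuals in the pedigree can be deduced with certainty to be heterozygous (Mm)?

1

Obligate heterozygotes: I-2 is pigmented so carries M and passed m to II-3 (mm), so I-2 is Mm.
Every other individual is either homozygous by phenotype or has at least one consistent homozygous assignment, so the count is 1.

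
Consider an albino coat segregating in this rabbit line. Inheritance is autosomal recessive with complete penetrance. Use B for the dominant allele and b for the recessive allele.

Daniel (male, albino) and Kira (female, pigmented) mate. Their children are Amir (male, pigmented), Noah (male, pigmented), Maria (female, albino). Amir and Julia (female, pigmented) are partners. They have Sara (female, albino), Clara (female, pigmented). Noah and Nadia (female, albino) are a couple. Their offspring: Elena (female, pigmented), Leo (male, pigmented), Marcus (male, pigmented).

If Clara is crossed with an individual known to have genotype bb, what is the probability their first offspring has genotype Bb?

Amir is pigmented so carries B and received b from Daniel (bb), so Amir is Bb.
Julia is pigmented so carries B and passed b to Sara (bb), so Julia is Bb.
Clara is a pigmented offspring of Amir (Bb) × Julia (Bb), whose cross gives 1/4 BB : 1/2 Bb : 1/4 bb; conditioning on being pigmented, Clara is BB with probability 1/3, Bb with probability 2/3.
Summing over parental genotype combinations, P(offspring has genotype Bb) = 1/3·1 + 2/3·1/2 = 2/3.

2/3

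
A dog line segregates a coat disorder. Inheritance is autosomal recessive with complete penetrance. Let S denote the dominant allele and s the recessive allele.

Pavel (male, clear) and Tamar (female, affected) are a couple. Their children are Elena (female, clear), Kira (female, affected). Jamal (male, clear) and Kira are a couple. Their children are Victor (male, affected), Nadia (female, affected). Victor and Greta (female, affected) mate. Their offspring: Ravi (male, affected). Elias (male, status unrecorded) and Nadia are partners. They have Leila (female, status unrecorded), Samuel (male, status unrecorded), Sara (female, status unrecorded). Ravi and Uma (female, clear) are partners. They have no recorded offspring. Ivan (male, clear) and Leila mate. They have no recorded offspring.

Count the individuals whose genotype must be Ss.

3

Obligate heterozygotes: Pavel is clear so carries S and passed s to Kira (ss), so Pavel is Ss; Elena is clear so carries S and received s from Tamar (ss), so Elena is Ss; Jamal is clear so carries S and passed s to Victor (ss), so Jamal is Ss.
Every other individual is either homozygous by phenotype or has at least one consistent homozygous assignment, so the count is 3.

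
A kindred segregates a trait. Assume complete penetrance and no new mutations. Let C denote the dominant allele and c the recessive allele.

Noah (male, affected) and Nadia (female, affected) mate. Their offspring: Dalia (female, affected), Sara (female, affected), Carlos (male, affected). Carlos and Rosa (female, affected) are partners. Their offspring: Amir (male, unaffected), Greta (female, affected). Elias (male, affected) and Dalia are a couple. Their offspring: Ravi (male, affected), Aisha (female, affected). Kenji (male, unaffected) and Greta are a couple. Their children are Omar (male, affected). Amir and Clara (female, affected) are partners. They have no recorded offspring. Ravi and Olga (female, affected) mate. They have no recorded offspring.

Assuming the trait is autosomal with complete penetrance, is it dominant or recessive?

dominant

Carlos and Rosa are both affected yet have an unaffected child Amir. Under a recessive model two affected parents are homozygous and every child would be affected, so the trait cannot be recessive.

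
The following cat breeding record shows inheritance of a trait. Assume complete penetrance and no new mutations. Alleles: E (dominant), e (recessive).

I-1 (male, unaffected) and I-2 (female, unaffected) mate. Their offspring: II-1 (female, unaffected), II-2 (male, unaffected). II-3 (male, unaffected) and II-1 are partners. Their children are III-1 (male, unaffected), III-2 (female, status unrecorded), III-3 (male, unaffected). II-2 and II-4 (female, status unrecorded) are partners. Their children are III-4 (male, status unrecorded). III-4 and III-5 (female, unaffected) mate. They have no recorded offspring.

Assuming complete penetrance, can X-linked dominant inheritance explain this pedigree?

Yes

A consistent assignment under X-linked dominant exists: I-1 X^e Y, I-2 X^e X^e, II-1 X^e X^e, II-2 X^e Y, II-3 X^e Y, II-4 X^E X^E, III-1 X^e Y, III-2 X^e X^e, III-3 X^e Y, III-4 X^E Y, III-5 X^e X^e.
In this assignment every recorded phenotype matches its genotype and every non-founder's genotype is obtainable from its parents' genotypes, so the pedigree is consistent.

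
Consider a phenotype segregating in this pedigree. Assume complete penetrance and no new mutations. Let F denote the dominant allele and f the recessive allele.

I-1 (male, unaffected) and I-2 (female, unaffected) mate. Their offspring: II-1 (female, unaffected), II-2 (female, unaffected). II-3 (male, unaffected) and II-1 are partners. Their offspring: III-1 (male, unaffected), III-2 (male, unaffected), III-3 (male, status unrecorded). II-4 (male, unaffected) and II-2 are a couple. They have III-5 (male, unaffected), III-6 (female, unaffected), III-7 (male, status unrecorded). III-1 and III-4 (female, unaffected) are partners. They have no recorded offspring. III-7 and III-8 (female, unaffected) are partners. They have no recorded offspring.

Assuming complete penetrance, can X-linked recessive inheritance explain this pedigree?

Yes

A consistent assignment under X-linked recessive exists: I-1 X^F Y, I-2 X^F X^F, II-1 X^F X^F, II-2 X^F X^F, II-3 X^F Y, II-4 X^F Y, III-1 X^F Y, III-2 X^F Y, III-3 X^F Y, III-4 X^F X^F, III-5 X^F Y, III-6 X^F X^F, III-7 X^F Y, III-8 X^F X^F.
In this assignment every recorded phenotype matches its genotype and every non-founder's genotype is obtainable from its parents' genotypes, so the pedigree is consistent.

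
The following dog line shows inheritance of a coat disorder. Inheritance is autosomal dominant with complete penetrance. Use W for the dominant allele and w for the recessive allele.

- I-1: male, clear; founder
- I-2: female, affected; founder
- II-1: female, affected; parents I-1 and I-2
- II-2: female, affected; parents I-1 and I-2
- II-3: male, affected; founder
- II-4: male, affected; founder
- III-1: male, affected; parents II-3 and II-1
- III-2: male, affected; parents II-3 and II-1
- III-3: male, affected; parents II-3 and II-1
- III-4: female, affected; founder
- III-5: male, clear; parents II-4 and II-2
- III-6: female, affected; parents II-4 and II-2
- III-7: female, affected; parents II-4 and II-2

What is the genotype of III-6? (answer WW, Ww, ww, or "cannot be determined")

cannot be determined

III-6's phenotype allows WW or Ww, and no parent or child forces a single allele at both positions; consistent genotype assignments exist with III-6 as WW or Ww.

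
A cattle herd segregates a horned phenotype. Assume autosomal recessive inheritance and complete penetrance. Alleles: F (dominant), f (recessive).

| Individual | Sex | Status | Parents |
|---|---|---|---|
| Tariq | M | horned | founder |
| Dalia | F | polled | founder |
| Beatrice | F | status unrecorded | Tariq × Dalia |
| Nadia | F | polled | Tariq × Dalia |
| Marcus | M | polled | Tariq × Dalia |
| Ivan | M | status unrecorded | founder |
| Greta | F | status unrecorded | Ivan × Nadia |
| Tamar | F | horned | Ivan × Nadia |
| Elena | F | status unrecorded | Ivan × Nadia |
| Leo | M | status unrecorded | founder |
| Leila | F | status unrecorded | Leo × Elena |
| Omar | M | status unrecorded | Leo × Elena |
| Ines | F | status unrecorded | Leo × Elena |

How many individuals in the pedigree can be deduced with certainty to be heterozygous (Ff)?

2

Obligate heterozygotes: Nadia is polled so carries F and received f from Tariq (ff), so Nadia is Ff; Marcus is polled so carries F and received f from Tariq (ff), so Marcus is Ff.
Every other individual is either homozygous by phenotype or has at least one consistent homozygous assignment, so the count is 2.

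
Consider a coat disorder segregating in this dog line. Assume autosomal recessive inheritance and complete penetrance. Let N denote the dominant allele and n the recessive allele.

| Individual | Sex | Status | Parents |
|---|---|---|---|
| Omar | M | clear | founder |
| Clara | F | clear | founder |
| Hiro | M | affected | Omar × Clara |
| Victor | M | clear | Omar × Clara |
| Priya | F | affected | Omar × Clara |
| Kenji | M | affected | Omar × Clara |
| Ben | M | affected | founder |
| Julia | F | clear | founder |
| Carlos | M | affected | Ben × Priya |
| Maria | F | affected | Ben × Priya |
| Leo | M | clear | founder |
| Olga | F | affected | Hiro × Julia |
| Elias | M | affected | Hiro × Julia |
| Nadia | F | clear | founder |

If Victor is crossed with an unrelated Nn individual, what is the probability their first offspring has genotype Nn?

Omar is clear so carries N and passed n to Hiro (nn), so Omar is Nn.
Clara is clear so carries N and passed n to Hiro (nn), so Clara is Nn.
Victor is a clear offspring of Omar (Nn) × Clara (Nn), whose cross gives 1/4 NN : 1/2 Nn : 1/4 nn; conditioning on being clear, Victor is NN with probability 1/3, Nn with probability 2/3.
Summing over parental genotype combinations, P(offspring has genotype Nn) = 1/3·1/2 + 2/3·1/2 = 1/2.

1/2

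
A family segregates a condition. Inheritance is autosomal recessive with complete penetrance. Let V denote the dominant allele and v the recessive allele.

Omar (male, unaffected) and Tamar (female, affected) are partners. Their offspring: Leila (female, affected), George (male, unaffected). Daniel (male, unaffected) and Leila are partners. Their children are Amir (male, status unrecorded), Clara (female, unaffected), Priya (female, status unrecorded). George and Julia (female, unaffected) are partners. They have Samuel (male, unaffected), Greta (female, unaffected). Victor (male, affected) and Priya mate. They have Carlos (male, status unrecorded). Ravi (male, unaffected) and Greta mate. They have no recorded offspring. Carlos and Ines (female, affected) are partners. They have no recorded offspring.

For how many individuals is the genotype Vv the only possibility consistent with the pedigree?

3

Obligate heterozygotes: Omar is unaffected so carries V and passed v to Leila (vv), so Omar is Vv; George is unaffected so carries V and received v from Tamar (vv), so George is Vv; Clara is unaffected so carries V and received v from Leila (vv), so Clara is Vv.
Every other individual is either homozygous by phenotype or has at least one consistent homozygous assignment, so the count is 3.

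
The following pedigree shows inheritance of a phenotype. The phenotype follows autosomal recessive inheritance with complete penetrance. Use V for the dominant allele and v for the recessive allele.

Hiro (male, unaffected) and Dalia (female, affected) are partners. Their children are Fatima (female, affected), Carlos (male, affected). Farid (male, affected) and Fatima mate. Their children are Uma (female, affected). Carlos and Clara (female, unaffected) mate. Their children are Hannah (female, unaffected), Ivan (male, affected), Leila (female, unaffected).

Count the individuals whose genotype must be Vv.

Obligate heterozygotes: Hiro is unaffected so carries V and passed v to Fatima (vv), so Hiro is Vv; Clara is unaffected so carries V and passed v to Ivan (vv), so Clara is Vv; Hannah is unaffected so carries V and received v from Carlos (vv), so Hannah is Vv; Leila is unaffected so carries V and received v from Carlos (vv), so Leila is Vv.
Every other individual is either homozygous by phenotype or has at least one consistent homozygous assignment, so the count is 4.

4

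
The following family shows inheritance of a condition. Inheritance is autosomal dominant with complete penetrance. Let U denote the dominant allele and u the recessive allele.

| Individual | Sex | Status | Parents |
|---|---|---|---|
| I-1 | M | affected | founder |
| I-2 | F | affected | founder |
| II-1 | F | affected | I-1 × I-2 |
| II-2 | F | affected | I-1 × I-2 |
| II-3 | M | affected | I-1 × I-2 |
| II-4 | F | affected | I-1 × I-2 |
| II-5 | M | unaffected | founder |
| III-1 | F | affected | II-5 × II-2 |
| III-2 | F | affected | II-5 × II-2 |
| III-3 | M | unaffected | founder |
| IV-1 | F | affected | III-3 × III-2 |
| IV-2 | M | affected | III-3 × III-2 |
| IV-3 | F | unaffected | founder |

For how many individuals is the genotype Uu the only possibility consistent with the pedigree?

4

Obligate heterozygotes: III-1 is affected so carries U and received u from II-5 (uu), so III-1 is Uu; III-2 is affected so carries U and received u from II-5 (uu), so III-2 is Uu; IV-1 is affected so carries U and received u from III-3 (uu), so IV-1 is Uu; IV-2 is affected so carries U and received u from III-3 (uu), so IV-2 is Uu.
Every other individual is either homozygous by phenotype or has at least one consistent homozygous assignment, so the count is 4.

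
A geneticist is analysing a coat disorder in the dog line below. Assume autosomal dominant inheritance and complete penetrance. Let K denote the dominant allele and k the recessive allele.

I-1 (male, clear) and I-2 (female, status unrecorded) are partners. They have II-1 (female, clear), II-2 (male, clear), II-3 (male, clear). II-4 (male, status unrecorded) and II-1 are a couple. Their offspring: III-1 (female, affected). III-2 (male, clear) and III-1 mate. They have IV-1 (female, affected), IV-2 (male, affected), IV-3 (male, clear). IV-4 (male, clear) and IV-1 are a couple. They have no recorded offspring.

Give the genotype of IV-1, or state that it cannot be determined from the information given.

Kk

From phenotype alone, IV-1 is KK or Kk.
IV-1 is affected so carries K and received k from III-2 (kk), so IV-1 is Kk.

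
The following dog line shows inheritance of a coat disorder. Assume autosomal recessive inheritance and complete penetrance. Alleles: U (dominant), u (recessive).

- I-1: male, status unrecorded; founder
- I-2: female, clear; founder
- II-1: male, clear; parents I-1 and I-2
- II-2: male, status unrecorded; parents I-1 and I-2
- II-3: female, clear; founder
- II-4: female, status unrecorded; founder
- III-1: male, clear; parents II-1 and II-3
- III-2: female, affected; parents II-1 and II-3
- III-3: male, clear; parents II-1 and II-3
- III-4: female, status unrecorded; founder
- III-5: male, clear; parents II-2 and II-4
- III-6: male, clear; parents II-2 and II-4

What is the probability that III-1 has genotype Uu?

II-1 is clear so carries U and passed u to III-2 (uu), so II-1 is Uu.
II-3 is clear so carries U and passed u to III-2 (uu), so II-3 is Uu.
Their cross gives offspring ratios 1/4 UU : 1/2 Uu : 1/4 uu. Conditioning on III-1 being clear, P(Uu) = 1/2 / 3/4 = 2/3.

2/3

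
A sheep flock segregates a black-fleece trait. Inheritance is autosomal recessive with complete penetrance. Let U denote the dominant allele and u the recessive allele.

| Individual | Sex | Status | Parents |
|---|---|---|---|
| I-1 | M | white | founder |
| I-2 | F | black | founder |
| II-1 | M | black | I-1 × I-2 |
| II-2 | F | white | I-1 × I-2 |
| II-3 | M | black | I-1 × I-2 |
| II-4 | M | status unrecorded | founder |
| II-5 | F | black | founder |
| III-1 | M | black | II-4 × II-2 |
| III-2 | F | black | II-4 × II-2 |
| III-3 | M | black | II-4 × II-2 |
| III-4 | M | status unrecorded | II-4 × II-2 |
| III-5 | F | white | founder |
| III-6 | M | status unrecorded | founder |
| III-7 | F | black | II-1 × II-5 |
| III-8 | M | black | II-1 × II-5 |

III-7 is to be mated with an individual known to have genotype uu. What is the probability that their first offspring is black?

III-7 is black, so III-7 is uu.
The cross gives 1 uu, so P(offspring is black) = 1.

1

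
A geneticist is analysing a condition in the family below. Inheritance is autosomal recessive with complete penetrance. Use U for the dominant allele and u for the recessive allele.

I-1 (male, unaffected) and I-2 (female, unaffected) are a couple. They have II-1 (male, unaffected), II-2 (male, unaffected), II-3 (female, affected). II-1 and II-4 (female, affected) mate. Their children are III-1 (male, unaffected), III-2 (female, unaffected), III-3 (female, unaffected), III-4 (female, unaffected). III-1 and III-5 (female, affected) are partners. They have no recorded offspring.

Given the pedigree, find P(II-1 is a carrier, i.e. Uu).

1/9

I-1 is unaffected so carries U and passed u to II-3 (uu), so I-1 is Uu.
I-2 is unaffected so carries U and passed u to II-3 (uu), so I-2 is Uu.
Their cross gives offspring ratios 1/4 UU : 1/2 Uu : 1/4 uu. Conditioning on II-1 being unaffected, P(Uu) = 1/2 / 3/4 = 2/3 before taking II-1's own offspring into account.
II-4 is affected, so II-4 is uu.
Now use II-1's offspring. Probability of each recorded status — unaffected son III-1: 1/2 if II-1 is Uu, 1 if UU; unaffected daughter III-2: 1/2 if II-1 is Uu, 1 if UU; unaffected daughter III-3: 1/2 if II-1 is Uu, 1 if UU; unaffected daughter III-4: 1/2 if II-1 is Uu, 1 if UU.
Bayes: P(Uu) = 2/3·1/16 / (2/3·1/16 + 1/3·1) = 1/9.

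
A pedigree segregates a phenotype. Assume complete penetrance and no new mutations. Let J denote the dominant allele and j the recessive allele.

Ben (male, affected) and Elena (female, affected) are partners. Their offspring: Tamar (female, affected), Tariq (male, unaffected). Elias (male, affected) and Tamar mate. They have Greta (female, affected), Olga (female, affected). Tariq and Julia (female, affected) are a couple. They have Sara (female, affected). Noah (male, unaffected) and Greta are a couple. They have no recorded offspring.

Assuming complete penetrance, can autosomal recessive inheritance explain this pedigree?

Under autosomal recessive, Tariq (unaffected, male) cannot arise from Ben (affected) × Elena (affected).

No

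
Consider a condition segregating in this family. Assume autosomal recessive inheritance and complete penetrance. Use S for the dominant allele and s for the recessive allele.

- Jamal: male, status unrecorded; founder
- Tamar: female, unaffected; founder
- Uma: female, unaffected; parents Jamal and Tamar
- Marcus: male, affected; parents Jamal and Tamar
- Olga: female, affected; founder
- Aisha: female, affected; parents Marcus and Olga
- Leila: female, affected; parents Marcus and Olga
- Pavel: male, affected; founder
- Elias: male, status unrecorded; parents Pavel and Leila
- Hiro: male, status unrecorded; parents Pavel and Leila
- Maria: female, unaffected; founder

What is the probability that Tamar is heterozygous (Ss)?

Tamar is unaffected so carries S and passed s to Marcus (ss), so Tamar is Ss, giving P(Ss) = 1.

1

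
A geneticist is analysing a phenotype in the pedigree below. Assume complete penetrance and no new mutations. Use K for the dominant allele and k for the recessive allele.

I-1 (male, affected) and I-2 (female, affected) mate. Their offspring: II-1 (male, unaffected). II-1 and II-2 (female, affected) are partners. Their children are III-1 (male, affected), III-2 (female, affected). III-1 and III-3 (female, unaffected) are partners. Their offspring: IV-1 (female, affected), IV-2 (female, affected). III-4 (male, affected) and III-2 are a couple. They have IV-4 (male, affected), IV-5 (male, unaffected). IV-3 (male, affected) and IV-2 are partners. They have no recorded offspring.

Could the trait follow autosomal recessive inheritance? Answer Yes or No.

No

Under autosomal recessive, II-1 (unaffected, male) cannot arise from I-1 (affected) × I-2 (affected).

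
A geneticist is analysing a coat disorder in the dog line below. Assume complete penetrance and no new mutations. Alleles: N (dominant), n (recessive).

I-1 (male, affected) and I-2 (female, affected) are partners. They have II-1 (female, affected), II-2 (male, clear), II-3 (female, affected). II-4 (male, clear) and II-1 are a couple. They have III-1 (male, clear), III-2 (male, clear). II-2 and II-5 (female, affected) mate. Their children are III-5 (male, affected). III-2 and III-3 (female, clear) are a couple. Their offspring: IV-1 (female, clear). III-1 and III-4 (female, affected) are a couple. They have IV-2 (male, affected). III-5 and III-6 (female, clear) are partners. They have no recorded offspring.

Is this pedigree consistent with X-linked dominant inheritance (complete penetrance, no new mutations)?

A consistent assignment under X-linked dominant exists: I-1 X^N Y, I-2 X^N X^n, II-1 X^N X^n, II-2 X^n Y, II-3 X^N X^N, II-4 X^n Y, II-5 X^N X^N, III-1 X^n Y, III-2 X^n Y, III-3 X^n X^n, III-4 X^N X^N, III-5 X^N Y, III-6 X^n X^n, IV-1 X^n X^n, IV-2 X^N Y.
In this assignment every recorded phenotype matches its genotype and every non-founder's genotype is obtainable from its parents' genotypes, so the pedigree is consistent.

Yes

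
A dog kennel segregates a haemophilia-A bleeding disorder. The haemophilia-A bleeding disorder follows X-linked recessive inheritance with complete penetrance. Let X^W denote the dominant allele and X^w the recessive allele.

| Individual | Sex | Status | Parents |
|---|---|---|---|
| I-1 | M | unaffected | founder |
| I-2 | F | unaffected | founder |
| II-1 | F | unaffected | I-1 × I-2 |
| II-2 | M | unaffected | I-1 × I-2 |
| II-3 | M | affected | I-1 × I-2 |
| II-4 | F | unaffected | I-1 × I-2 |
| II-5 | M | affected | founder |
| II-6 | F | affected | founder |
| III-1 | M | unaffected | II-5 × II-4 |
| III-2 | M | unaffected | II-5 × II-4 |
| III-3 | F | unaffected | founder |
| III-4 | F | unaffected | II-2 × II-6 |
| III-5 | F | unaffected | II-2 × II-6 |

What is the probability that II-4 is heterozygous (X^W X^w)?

1/5

I-1 is unaffected, so I-1 is X^W Y.
I-2 is unaffected so carries W and passed w to II-3 (X^w Y), so I-2 is X^W X^w.
Their cross gives offspring ratios 1/2 X^W X^W : 1/2 X^W X^w. Conditioning on II-4 being unaffected, P(X^W X^w) = 1/2 / 1 = 1/2 before taking II-4's own offspring into account.
II-5 is affected, so II-5 is X^w Y.
Now use II-4's offspring. Probability of each recorded status — unaffected son III-1: 1/2 if II-4 is X^W X^w, 1 if X^W X^W; unaffected son III-2: 1/2 if II-4 is X^W X^w, 1 if X^W X^W.
Bayes: P(X^W X^w) = 1/2·1/4 / (1/2·1/4 + 1/2·1) = 1/5.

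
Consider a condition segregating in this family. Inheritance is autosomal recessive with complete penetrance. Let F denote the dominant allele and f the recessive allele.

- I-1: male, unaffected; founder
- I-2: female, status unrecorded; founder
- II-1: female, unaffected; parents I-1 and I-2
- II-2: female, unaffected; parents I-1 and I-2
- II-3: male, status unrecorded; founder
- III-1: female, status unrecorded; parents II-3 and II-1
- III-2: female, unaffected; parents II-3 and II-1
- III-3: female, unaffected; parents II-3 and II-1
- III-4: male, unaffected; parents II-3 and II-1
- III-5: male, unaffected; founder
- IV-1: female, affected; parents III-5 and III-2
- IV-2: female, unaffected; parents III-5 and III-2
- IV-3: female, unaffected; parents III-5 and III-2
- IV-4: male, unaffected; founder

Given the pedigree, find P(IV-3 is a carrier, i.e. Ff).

2/3

III-5 is unaffected so carries F and passed f to IV-1 (ff), so III-5 is Ff.
III-2 is unaffected so carries F and passed f to IV-1 (ff), so III-2 is Ff.
Their cross gives offspring ratios 1/4 FF : 1/2 Ff : 1/4 ff. Conditioning on IV-3 being unaffected, P(Ff) = 1/2 / 3/4 = 2/3.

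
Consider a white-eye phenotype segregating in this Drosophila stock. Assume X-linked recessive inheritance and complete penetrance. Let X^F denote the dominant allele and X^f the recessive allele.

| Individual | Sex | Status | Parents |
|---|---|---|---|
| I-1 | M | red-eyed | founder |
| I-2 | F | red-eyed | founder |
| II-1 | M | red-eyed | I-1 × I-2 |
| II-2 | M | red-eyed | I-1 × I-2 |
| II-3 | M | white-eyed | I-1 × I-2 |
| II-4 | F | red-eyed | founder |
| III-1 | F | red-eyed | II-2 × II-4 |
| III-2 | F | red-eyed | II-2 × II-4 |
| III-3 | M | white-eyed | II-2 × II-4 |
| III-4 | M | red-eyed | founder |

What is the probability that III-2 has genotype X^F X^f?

1/2

II-2 is red-eyed, so II-2 is X^F Y.
II-4 is red-eyed so carries F and passed f to III-3 (X^f Y), so II-4 is X^F X^f.
Their cross gives offspring ratios 1/2 X^F X^F : 1/2 X^F X^f. Conditioning on III-2 being red-eyed, P(X^F X^f) = 1/2 / 1 = 1/2.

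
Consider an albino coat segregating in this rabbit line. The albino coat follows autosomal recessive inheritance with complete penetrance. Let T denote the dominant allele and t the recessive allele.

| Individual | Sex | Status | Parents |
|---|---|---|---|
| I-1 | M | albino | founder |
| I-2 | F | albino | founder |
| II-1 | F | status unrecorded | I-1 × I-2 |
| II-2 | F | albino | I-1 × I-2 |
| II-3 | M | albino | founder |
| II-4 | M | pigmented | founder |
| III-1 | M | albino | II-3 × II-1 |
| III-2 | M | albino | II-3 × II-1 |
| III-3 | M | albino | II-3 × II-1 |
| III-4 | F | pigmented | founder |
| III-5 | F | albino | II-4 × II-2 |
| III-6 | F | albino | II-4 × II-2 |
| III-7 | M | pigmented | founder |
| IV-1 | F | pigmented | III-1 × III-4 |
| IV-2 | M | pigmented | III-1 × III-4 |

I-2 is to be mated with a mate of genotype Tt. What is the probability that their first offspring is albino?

I-2 is albino, so I-2 is tt.
The cross gives 1/2 Tt : 1/2 tt, so P(offspring is albino) = 1/2.

1/2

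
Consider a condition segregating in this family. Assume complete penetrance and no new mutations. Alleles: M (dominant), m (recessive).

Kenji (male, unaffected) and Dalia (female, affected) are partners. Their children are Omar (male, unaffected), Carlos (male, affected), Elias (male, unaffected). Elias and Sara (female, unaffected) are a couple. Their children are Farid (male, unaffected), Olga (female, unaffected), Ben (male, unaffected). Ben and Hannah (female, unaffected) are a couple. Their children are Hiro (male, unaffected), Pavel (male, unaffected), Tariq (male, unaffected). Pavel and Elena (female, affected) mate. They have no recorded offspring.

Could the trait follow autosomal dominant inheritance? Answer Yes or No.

Yes

A consistent assignment under autosomal dominant exists: Kenji mm, Dalia Mm, Omar mm, Carlos Mm, Elias mm, Sara mm, Farid mm, Olga mm, Ben mm, Hannah mm, Hiro mm, Pavel mm, Tariq mm, Elena MM.
In this assignment every recorded phenotype matches its genotype and every non-founder's genotype is obtainable from its parents' genotypes, so the pedigree is consistent.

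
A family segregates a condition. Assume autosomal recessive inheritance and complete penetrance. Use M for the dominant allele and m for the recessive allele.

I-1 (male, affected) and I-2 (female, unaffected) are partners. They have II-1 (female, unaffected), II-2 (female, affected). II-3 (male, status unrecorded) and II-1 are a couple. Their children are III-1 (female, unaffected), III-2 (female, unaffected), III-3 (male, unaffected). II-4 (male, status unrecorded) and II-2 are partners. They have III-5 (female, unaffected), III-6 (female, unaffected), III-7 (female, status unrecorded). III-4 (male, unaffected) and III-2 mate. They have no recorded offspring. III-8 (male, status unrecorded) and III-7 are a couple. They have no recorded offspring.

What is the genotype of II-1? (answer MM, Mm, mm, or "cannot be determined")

From phenotype alone, II-1 is MM or Mm.
II-1 is unaffected so carries M and received m from I-1 (mm), so II-1 is Mm.

Mm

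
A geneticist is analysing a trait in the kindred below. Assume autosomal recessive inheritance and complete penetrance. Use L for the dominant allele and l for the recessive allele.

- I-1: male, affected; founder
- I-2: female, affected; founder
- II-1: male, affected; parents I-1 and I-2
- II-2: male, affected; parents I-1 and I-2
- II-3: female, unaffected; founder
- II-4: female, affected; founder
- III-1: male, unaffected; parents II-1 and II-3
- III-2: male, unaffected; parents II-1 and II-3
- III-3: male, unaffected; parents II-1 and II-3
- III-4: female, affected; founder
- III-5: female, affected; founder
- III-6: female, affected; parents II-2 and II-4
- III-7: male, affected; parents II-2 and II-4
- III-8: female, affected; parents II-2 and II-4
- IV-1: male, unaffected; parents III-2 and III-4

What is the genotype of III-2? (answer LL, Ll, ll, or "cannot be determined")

Ll

From phenotype alone, III-2 is LL or Ll.
III-2 is unaffected so carries L and received l from II-1 (ll), so III-2 is Ll.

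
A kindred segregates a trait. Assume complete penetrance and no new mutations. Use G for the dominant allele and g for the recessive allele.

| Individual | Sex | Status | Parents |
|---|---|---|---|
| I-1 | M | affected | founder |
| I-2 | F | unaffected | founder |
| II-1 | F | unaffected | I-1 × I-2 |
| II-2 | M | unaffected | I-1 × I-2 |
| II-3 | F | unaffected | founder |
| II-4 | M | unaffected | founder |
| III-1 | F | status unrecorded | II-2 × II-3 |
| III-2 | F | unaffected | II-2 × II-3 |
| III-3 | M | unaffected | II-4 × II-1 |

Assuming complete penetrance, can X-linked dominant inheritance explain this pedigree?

No

Under X-linked dominant, II-1 (unaffected, female) cannot arise from I-1 (affected) × I-2 (unaffected).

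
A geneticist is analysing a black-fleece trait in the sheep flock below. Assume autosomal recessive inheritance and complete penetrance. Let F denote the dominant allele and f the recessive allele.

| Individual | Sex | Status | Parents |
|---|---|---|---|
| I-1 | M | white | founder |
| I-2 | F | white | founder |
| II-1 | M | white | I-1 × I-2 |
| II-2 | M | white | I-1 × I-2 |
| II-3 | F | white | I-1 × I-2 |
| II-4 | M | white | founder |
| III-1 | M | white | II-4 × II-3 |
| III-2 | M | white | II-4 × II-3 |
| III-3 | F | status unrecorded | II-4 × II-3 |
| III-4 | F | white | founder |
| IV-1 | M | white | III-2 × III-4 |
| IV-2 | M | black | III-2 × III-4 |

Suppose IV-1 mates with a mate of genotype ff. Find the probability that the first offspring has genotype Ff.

2/3

III-2 is white so carries F and passed f to IV-2 (ff), so III-2 is Ff.
III-4 is white so carries F and passed f to IV-2 (ff), so III-4 is Ff.
IV-1 is a white offspring of III-2 (Ff) × III-4 (Ff), whose cross gives 1/4 FF : 1/2 Ff : 1/4 ff; conditioning on being white, IV-1 is FF with probability 1/3, Ff with probability 2/3.
Summing over parental genotype combinations, P(offspring has genotype Ff) = 1/3·1 + 2/3·1/2 = 2/3.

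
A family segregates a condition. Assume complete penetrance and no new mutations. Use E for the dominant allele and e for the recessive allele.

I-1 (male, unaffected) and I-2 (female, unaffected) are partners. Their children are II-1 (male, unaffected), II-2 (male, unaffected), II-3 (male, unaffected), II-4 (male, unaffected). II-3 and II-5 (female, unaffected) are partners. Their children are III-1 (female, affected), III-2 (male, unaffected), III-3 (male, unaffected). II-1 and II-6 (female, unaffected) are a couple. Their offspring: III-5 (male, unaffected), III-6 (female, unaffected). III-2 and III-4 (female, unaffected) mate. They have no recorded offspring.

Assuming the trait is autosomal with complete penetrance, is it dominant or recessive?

II-3 and II-5 are both unaffected yet have an affected child III-1. Under dominance, an affected child requires at least one affected parent, so the trait cannot be dominant.

recessive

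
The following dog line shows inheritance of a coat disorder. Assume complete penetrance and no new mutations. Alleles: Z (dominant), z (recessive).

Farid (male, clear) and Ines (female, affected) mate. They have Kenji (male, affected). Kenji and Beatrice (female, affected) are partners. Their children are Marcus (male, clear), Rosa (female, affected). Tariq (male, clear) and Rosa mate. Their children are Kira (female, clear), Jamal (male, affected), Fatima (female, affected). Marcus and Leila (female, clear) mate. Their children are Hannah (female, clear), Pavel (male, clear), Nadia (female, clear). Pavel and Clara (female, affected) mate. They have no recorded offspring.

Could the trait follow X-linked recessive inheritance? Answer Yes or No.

No

Under X-linked recessive, Marcus (clear, male) cannot arise from Kenji (affected) × Beatrice (affected).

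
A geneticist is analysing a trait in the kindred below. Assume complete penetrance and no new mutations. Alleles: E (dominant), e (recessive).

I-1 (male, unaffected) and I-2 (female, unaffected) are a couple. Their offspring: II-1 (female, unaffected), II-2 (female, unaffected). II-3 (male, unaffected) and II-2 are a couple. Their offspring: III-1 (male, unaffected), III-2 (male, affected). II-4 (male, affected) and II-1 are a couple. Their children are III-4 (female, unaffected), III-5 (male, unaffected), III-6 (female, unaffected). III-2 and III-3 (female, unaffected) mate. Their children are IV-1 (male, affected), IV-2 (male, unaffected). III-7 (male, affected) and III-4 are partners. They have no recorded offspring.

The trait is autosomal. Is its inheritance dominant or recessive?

II-3 and II-2 are both unaffected yet have an affected child III-2. Under dominance, an affected child requires at least one affected parent, so the trait cannot be dominant.

recessive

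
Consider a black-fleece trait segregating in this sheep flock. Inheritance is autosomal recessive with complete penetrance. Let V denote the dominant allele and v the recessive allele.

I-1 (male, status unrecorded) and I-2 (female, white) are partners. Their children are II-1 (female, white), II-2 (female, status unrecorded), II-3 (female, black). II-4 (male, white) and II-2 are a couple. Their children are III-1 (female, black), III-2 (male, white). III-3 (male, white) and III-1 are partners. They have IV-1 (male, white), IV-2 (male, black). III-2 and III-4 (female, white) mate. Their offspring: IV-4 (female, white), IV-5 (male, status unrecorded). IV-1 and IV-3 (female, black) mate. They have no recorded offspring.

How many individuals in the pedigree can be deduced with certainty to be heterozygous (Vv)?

4

Obligate heterozygotes: I-2 is white so carries V and passed v to II-3 (vv), so I-2 is Vv; II-4 is white so carries V and passed v to III-1 (vv), so II-4 is Vv; III-3 is white so carries V and passed v to IV-2 (vv), so III-3 is Vv; IV-1 is white so carries V and received v from III-1 (vv), so IV-1 is Vv.
Every other individual is either homozygous by phenotype or has at least one consistent homozygous assignment, so the count is 4.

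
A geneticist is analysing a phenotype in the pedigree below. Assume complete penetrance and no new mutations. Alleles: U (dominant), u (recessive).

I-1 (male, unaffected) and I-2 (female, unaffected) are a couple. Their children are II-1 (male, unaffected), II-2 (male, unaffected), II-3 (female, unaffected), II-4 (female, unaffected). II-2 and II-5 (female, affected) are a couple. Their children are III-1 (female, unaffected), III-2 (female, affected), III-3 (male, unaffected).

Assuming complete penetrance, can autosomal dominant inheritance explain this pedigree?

Yes

A consistent assignment under autosomal dominant exists: I-1 uu, I-2 uu, II-1 uu, II-2 uu, II-3 uu, II-4 uu, II-5 Uu, III-1 uu, III-2 Uu, III-3 uu.
In this assignment every recorded phenotype matches its genotype and every non-founder's genotype is obtainable from its parents' genotypes, so the pedigree is consistent.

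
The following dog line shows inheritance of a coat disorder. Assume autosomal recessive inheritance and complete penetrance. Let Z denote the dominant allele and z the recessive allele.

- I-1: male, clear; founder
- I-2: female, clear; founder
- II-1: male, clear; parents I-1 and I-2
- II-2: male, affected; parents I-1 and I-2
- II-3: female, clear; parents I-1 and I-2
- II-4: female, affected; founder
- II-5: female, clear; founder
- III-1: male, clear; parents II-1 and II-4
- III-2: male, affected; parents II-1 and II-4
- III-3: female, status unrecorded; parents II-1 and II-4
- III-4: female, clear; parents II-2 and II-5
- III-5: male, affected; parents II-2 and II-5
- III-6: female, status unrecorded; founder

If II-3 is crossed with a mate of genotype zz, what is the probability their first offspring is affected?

1/3

I-1 is clear so carries Z and passed z to II-2 (zz), so I-1 is Zz.
I-2 is clear so carries Z and passed z to II-2 (zz), so I-2 is Zz.
II-3 is a clear offspring of I-1 (Zz) × I-2 (Zz), whose cross gives 1/4 ZZ : 1/2 Zz : 1/4 zz; conditioning on being clear, II-3 is ZZ with probability 1/3, Zz with probability 2/3.
Summing over parental genotype combinations, P(offspring is affected) = 2/3·1/2 = 1/3.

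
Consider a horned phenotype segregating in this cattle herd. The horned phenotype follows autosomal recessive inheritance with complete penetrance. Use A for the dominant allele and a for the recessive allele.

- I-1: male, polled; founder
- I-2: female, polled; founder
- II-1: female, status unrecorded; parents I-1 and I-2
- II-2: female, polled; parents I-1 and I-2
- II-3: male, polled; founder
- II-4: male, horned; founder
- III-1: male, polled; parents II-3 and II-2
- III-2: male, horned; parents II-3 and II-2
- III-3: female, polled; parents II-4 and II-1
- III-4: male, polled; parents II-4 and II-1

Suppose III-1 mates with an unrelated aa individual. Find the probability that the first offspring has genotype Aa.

II-3 is polled so carries A and passed a to III-2 (aa), so II-3 is Aa.
II-2 is polled so carries A and passed a to III-2 (aa), so II-2 is Aa.
III-1 is a polled offspring of II-3 (Aa) × II-2 (Aa), whose cross gives 1/4 AA : 1/2 Aa : 1/4 aa; conditioning on being polled, III-1 is AA with probability 1/3, Aa with probability 2/3.
Summing over parental genotype combinations, P(offspring has genotype Aa) = 1/3·1 + 2/3·1/2 = 2/3.

2/3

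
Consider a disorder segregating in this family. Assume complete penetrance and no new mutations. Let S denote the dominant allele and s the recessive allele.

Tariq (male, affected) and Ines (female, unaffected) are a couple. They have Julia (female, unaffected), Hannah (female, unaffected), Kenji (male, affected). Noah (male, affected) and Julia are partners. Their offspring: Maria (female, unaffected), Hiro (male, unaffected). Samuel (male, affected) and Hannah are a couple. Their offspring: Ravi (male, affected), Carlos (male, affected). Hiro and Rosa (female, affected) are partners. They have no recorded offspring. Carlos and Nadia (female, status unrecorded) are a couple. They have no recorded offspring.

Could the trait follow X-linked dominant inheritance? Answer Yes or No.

No

Under X-linked dominant, Julia (unaffected, female) cannot arise from Tariq (affected) × Ines (unaffected).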